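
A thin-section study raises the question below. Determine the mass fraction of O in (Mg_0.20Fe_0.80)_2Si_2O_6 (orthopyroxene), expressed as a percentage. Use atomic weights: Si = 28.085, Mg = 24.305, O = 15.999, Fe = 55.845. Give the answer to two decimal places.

Formula mass = 0.40×24.305 + 1.60×55.845 + 2×28.085 + 6×15.999 = 251.238 g/mol, of which 95.994 g is O.
So O makes up 95.994/251.238 = 0.3821 of the mass, i.e. 38.21%.

38.21 weight percent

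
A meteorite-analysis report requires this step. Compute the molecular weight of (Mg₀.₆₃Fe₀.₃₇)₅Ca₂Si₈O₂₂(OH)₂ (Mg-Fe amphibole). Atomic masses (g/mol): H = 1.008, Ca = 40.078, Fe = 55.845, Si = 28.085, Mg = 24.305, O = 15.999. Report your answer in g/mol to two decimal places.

870.70 g/mol

M = 3.15(24.305) + 1.85(55.845) + 2(40.078) + 8(28.085) + 24(15.999) + 2(1.008)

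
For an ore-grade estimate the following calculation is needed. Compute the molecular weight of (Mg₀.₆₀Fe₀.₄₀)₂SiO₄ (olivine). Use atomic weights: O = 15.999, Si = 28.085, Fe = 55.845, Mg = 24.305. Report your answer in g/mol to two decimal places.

165.92 g/mol

The formula mass is the sum 1.20×24.305 + 0.80×55.845 + 1×28.085 + 4×15.999.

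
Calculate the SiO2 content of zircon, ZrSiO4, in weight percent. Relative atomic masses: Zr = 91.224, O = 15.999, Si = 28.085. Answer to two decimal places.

32.78 wt%

Molar mass of ZrSiO4 = 1·91.224 + 1·28.085 + 4·15.999 = 183.305 g/mol.
Each formula unit contains 1 Si, equivalent to 1/1 = 1.0000 mol SiO2.
M(SiO2) = 1×28.085 + 2×15.999 = 60.083 g/mol.
Mass of SiO2 per formula unit = 1.0000 × 60.083 = 60.083 g.
SiO2 wt% = 60.083 / 183.305 × 100 = 32.78%.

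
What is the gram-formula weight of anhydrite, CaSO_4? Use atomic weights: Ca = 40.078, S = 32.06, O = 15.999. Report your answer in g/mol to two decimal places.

136.13 g/mol

Ca: 1 × 40.078 = 40.0780
S: 1 × 32.06 = 32.0600
O: 4 × 15.999 = 63.9960
Summing the contributions gives the formula mass.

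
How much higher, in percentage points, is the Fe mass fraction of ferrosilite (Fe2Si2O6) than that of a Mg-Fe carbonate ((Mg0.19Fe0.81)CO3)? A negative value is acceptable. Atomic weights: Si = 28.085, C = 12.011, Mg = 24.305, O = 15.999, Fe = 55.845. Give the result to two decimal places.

1.16 percentage points

M(Fe2Si2O6) = 263.854 g/mol, so wt% Fe = 111.690/263.854 × 100 = 42.33%.
M((Mg0.19Fe0.81)CO3) = 109.860 g/mol, so wt% Fe = 45.234/109.860 × 100 = 41.17%.
42.33 − 41.17 = 1.16 pp.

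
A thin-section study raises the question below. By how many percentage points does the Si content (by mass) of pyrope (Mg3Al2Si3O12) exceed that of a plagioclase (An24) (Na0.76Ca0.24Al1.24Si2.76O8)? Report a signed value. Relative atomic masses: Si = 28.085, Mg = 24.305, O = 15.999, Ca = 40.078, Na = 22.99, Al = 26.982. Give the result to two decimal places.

First mineral: 84.255 g Si in 403.122 g formula = 20.90 wt% Si.
Second mineral: 77.515 g Si in 266.055 g formula = 29.13 wt% Si.
20.90% − 29.13% gives a difference of -8.23 percentage points.

-8.23 percentage points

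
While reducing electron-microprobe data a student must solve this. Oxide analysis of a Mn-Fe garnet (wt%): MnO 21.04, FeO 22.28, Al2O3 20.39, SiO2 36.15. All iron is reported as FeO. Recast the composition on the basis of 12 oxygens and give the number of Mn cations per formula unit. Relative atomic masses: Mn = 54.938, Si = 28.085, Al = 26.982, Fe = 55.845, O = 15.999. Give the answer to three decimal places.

MnO (M=70.937): mol = 0.29660; Mn = 0.29660, O = 0.29660.
FeO (M=71.844): mol = 0.31012; Fe = 0.31012, O = 0.31012.
Al2O3 (M=101.961): mol = 0.19998; Al = 0.39996, O = 0.59994.
SiO2 (M=60.083): mol = 0.60167; Si = 0.60167, O = 1.20334.
ΣO = 2.41000; factor = 12/ΣO = 4.97925.
Mn apfu = 0.29660 × 4.97925 = 1.477.

1.477 Mn apfu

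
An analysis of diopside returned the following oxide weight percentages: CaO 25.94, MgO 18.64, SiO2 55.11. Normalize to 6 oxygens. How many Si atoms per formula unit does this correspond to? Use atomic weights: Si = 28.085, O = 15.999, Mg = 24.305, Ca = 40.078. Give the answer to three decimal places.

1.994 Si apfu

CaO: 25.94/56.077 = 0.46258 mol → 0.46258 mol Ca, 0.46258 mol O.
MgO: 18.64/40.304 = 0.46249 mol → 0.46249 mol Mg, 0.46249 mol O.
SiO2: 55.11/60.083 = 0.91723 mol → 0.91723 mol Si, 1.83446 mol O.
Total oxygen = 2.75953 mol. Normalization factor = 6/2.75953 = 2.17428.
Si per 6 O = 0.91723 × 2.17428 = 1.994.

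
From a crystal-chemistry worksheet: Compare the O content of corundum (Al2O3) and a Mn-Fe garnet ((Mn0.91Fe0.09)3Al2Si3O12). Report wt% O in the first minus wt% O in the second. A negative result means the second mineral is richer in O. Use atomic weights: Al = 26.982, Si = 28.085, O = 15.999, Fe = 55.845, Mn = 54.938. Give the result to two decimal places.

8.31 percentage points

O in Al2O3: molar mass 101.961 g/mol; 3×15.999 = 47.997 g → 47.07 wt%.
O in (Mn0.91Fe0.09)3Al2Si3O12: molar mass 495.266 g/mol; 12×15.999 = 191.988 g → 38.76 wt%.
Difference = 47.07 − 38.76 = 8.31 percentage points.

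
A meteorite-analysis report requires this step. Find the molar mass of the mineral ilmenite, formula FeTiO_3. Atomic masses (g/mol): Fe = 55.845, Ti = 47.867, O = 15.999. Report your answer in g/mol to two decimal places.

151.71 g/mol

The formula mass is the sum 1*55.845 + 1*47.867 + 3*15.999.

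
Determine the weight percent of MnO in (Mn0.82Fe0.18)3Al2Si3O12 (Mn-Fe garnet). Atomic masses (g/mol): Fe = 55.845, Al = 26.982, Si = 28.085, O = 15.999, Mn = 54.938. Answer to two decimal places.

35.22 wt%

Formula mass = 495.511 g/mol.
2.46 Mn → 2.4600 mol MnO per formula unit; M(MnO) = 70.937, so MnO mass = 174.505 g.
174.505/495.511 × 100 = 35.22 wt%.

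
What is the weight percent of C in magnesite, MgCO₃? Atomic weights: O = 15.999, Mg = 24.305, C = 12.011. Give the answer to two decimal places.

14.25 wt%

Molar mass of MgCO₃: 1×24.305 + 1×12.011 + 3×15.999 = 84.313 g/mol.
Mass of C per formula unit: 1 × 12.011 = 12.011 g.
Weight fraction C = 12.011 / 84.313 = 0.1425.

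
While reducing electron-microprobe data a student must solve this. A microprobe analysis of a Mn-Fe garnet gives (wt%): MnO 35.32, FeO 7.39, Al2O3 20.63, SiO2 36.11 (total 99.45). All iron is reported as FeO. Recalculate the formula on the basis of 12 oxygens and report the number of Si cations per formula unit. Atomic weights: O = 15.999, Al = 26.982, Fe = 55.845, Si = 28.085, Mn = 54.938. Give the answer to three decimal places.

MnO (M=70.937): mol = 0.49791; Mn = 0.49791, O = 0.49791.
FeO (M=71.844): mol = 0.10286; Fe = 0.10286, O = 0.10286.
Al2O3 (M=101.961): mol = 0.20233; Al = 0.40466, O = 0.60699.
SiO2 (M=60.083): mol = 0.60100; Si = 0.60100, O = 1.20200.
ΣO = 2.40976; factor = 12/ΣO = 4.97975.
Si apfu = 0.60100 × 4.97975 = 2.993.

2.993 Si apfu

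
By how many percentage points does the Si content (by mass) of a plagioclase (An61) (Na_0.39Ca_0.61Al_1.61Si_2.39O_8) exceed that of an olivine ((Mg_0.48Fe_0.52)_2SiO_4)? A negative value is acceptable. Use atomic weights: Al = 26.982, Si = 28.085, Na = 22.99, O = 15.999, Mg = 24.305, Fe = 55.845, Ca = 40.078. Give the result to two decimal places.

Si in Na_0.39Ca_0.61Al_1.61Si_2.39O_8: molar mass 271.970 g/mol; 2.39×28.085 = 67.123 g → 24.68 wt%.
Si in (Mg_0.48Fe_0.52)_2SiO_4: molar mass 173.493 g/mol; 1×28.085 = 28.085 g → 16.19 wt%.
Difference = 24.68 − 16.19 = 8.49 percentage points.

8.49 percentage points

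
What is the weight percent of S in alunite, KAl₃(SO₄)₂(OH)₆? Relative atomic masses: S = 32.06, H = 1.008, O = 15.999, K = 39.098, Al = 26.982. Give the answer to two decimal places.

15.48 weight percent

Formula mass = 1·39.098 + 3·26.982 + 2·32.06 + 14·15.999 + 6·1.008 = 414.198 g/mol, of which 64.120 g is S.
So S makes up 64.120/414.198 = 0.1548 of the mass, i.e. 15.48%.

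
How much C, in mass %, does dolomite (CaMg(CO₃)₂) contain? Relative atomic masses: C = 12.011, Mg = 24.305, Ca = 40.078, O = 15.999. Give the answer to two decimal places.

Formula mass = 1*40.078 + 1*24.305 + 2*12.011 + 6*15.999 = 184.399 g/mol, of which 24.022 g is C.
So C makes up 24.022/184.399 = 0.1303 of the mass, i.e. 13.03%.

13.03 mass %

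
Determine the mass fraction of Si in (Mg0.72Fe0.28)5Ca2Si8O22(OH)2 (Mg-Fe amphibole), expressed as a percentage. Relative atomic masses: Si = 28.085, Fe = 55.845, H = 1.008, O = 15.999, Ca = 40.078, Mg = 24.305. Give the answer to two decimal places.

26.23 wt%

Molar mass of (Mg0.72Fe0.28)5Ca2Si8O22(OH)2: 3.60*24.305 + 1.40*55.845 + 2*40.078 + 8*28.085 + 24*15.999 + 2*1.008 = 856.509 g/mol.
Mass of Si per formula unit: 8 × 28.085 = 224.680 g.
Weight fraction Si = 224.680 / 856.509 = 0.2623.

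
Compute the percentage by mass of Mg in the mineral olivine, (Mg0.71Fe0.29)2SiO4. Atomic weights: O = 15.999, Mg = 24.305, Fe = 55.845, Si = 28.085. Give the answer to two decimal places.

21.71 mass %

Formula mass = 1.42·24.305 + 0.58·55.845 + 1·28.085 + 4·15.999 = 158.984 g/mol, of which 34.513 g is Mg.
So Mg makes up 34.513/158.984 = 0.2171 of the mass, i.e. 21.71%.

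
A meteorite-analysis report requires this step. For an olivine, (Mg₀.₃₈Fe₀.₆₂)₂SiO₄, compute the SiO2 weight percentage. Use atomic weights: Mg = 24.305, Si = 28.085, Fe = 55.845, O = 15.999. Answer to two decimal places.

M((Mg₀.₃₈Fe₀.₆₂)₂SiO₄) = 179.801 g/mol; M(SiO2) = 60.083 g/mol.
Moles SiO2 per formula unit = 1 Si ÷ 1 = 1.0000.
SiO2 fraction = (1.0000 × 60.083) / 179.801 = 60.083/179.801 = 0.3342.

33.42 wt%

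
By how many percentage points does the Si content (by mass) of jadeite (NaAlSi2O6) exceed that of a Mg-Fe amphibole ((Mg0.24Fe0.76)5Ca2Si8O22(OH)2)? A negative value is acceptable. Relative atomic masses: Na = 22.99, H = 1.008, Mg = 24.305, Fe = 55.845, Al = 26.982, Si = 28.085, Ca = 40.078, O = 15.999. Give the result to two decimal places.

3.69 percentage points

First mineral: 56.170 g Si in 202.136 g formula = 27.79 wt% Si.
Second mineral: 224.680 g Si in 932.205 g formula = 24.10 wt% Si.
27.79% − 24.10% gives a difference of 3.69 percentage points.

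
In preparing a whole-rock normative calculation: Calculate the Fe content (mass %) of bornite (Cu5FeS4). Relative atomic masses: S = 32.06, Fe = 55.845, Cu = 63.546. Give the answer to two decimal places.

11.13 mass %

Molar mass of Cu5FeS4: 5*63.546 + 1*55.845 + 4*32.06 = 501.815 g/mol.
Mass of Fe per formula unit: 1 × 55.845 = 55.845 g.
Weight fraction Fe = 55.845 / 501.815 = 0.1113.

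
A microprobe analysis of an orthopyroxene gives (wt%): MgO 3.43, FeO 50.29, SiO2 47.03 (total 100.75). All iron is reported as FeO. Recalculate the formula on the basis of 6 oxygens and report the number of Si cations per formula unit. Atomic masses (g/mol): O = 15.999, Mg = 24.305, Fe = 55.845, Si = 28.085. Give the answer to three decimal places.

3.43 wt% MgO ÷ 40.304 g/mol = 0.08510 mol, giving 0.08510 Mg and 0.08510 O.
50.29 wt% FeO ÷ 71.844 g/mol = 0.69999 mol, giving 0.69999 Fe and 0.69999 O.
47.03 wt% SiO2 ÷ 60.083 g/mol = 0.78275 mol, giving 0.78275 Si and 1.56550 O.
Oxygen sums to 2.35059; scaling by 6/2.35059 = 2.55255 puts the formula on 6 O.
Si: 0.78275 × 2.55255 = 1.998 atoms per formula unit.

1.998 Si apfu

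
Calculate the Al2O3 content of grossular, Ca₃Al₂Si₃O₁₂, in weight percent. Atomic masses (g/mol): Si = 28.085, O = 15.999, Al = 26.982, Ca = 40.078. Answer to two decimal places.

M(Ca₃Al₂Si₃O₁₂) = 450.441 g/mol; M(Al2O3) = 101.961 g/mol.
Moles Al2O3 per formula unit = 2 Al ÷ 2 = 1.0000.
Al2O3 fraction = (1.0000 × 101.961) / 450.441 = 101.961/450.441 = 0.2264.

22.64 wt%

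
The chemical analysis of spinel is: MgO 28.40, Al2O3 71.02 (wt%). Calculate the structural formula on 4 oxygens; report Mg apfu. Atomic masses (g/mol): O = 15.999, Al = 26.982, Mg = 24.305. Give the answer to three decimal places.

MgO (M=40.304): mol = 0.70464; Mg = 0.70464, O = 0.70464.
Al2O3 (M=101.961): mol = 0.69654; Al = 1.39308, O = 2.08962.
ΣO = 2.79426; factor = 4/ΣO = 1.43151.
Mg apfu = 0.70464 × 1.43151 = 1.009.

1.009 Mg apfu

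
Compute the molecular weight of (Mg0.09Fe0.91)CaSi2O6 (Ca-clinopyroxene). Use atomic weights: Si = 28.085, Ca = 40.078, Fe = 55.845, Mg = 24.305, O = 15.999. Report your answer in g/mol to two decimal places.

245.25 g/mol

The formula mass is the sum 0.09*24.305 + 0.91*55.845 + 1*40.078 + 2*28.085 + 6*15.999.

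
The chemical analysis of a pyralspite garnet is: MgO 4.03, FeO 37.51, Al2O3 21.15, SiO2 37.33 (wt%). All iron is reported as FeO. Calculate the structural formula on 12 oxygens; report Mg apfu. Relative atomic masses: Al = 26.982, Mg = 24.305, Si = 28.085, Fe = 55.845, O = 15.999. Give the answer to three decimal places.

0.482 Mg apfu

MgO (M=40.304): mol = 0.09999; Mg = 0.09999, O = 0.09999.
FeO (M=71.844): mol = 0.52210; Fe = 0.52210, O = 0.52210.
Al2O3 (M=101.961): mol = 0.20743; Al = 0.41486, O = 0.62229.
SiO2 (M=60.083): mol = 0.62131; Si = 0.62131, O = 1.24262.
ΣO = 2.48700; factor = 12/ΣO = 4.82509.
Mg apfu = 0.09999 × 4.82509 = 0.482.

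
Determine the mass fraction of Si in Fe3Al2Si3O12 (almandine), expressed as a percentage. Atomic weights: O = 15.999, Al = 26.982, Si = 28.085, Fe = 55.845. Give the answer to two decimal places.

16.93 wt%

Formula mass = 3·55.845 + 2·26.982 + 3·28.085 + 12·15.999 = 497.742 g/mol, of which 84.255 g is Si.
So Si makes up 84.255/497.742 = 0.1693 of the mass, i.e. 16.93%.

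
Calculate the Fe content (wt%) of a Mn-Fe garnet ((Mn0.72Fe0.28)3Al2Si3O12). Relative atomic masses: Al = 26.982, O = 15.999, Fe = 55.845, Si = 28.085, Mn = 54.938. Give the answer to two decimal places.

Formula mass = 2.16·54.938 + 0.84·55.845 + 2·26.982 + 3·28.085 + 12·15.999 = 495.783 g/mol, of which 46.910 g is Fe.
So Fe makes up 46.910/495.783 = 0.0946 of the mass, i.e. 9.46%.

9.46 wt%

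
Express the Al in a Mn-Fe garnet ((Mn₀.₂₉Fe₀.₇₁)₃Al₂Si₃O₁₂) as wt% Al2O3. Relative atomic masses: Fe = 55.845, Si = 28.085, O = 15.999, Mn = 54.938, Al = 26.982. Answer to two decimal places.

20.52 wt%

Molar mass of (Mn₀.₂₉Fe₀.₇₁)₃Al₂Si₃O₁₂ = 0.87×54.938 + 2.13×55.845 + 2×26.982 + 3×28.085 + 12×15.999 = 496.953 g/mol.
Each formula unit contains 2 Al, equivalent to 2/2 = 1.0000 mol Al2O3.
M(Al2O3) = 2×26.982 + 3×15.999 = 101.961 g/mol.
Mass of Al2O3 per formula unit = 1.0000 × 101.961 = 101.961 g.
Al2O3 wt% = 101.961 / 496.953 × 100 = 20.52%.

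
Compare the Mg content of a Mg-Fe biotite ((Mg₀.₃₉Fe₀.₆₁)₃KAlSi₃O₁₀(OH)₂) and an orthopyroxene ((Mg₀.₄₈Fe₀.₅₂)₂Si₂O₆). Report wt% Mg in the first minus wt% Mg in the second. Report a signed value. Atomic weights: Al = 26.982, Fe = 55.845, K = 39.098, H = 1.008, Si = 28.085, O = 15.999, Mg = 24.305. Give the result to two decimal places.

-4.00 percentage points

Mg in (Mg₀.₃₉Fe₀.₆₁)₃KAlSi₃O₁₀(OH)₂: molar mass 474.972 g/mol; 1.17×24.305 = 28.437 g → 5.99 wt%.
Mg in (Mg₀.₄₈Fe₀.₅₂)₂Si₂O₆: molar mass 233.576 g/mol; 0.96×24.305 = 23.333 g → 9.99 wt%.
Difference = 5.99 − 9.99 = -4.00 percentage points.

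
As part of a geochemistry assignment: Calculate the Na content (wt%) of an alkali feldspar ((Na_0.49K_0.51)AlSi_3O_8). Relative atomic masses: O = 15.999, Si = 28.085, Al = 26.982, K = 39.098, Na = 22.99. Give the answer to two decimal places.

Formula mass = 0.49*22.99 + 0.51*39.098 + 1*26.982 + 3*28.085 + 8*15.999 = 270.434 g/mol, of which 11.265 g is Na.
So Na makes up 11.265/270.434 = 0.0417 of the mass, i.e. 4.17%.

4.17 wt%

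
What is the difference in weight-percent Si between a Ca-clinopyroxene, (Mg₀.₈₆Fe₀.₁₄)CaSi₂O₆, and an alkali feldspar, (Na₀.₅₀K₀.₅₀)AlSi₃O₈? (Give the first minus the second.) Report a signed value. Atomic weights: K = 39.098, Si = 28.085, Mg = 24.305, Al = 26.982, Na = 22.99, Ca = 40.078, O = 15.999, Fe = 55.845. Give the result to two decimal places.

First mineral: 56.170 g Si in 220.963 g formula = 25.42 wt% Si.
Second mineral: 84.255 g Si in 270.273 g formula = 31.17 wt% Si.
25.42% − 31.17% gives a difference of -5.75 percentage points.

-5.75 percentage points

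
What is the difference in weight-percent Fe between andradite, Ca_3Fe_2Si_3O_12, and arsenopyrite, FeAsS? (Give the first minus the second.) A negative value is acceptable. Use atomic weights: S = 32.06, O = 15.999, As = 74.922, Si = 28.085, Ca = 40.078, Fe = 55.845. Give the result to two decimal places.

-12.32 percentage points

Fe in Ca_3Fe_2Si_3O_12: molar mass 508.167 g/mol; 2×55.845 = 111.690 g → 21.98 wt%.
Fe in FeAsS: molar mass 162.827 g/mol; 1×55.845 = 55.845 g → 34.30 wt%.
Difference = 21.98 − 34.30 = -12.32 percentage points.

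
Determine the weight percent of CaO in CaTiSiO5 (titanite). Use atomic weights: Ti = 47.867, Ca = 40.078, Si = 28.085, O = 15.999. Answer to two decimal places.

M(CaTiSiO5) = 196.025 g/mol; M(CaO) = 56.077 g/mol.
Moles CaO per formula unit = 1 Ca ÷ 1 = 1.0000.
CaO fraction = (1.0000 × 56.077) / 196.025 = 56.077/196.025 = 0.2861.

28.61 wt%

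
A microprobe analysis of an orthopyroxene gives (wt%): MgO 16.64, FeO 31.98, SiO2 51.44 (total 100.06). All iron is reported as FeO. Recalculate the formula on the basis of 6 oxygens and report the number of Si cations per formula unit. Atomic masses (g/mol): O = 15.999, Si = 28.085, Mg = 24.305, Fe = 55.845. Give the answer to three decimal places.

1.999 Si apfu

MgO (M=40.304): mol = 0.41286; Mg = 0.41286, O = 0.41286.
FeO (M=71.844): mol = 0.44513; Fe = 0.44513, O = 0.44513.
SiO2 (M=60.083): mol = 0.85615; Si = 0.85615, O = 1.71230.
ΣO = 2.57029; factor = 6/ΣO = 2.33437.
Si apfu = 0.85615 × 2.33437 = 1.999.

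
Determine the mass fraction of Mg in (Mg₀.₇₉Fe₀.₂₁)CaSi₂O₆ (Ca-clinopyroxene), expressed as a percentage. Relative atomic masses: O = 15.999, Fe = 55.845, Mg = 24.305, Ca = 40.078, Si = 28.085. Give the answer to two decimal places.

8.60 wt%

M((Mg₀.₇₉Fe₀.₂₁)CaSi₂O₆) = 223.170 g/mol.
Mg contributes 0.79 × 24.305 = 19.201 g per mole.
19.201/223.170 = 0.0860 → 8.60%.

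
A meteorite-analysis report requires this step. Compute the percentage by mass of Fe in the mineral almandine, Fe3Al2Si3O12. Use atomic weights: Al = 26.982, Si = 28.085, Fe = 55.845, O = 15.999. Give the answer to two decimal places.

Formula mass = 3×55.845 + 2×26.982 + 3×28.085 + 12×15.999 = 497.742 g/mol, of which 167.535 g is Fe.
So Fe makes up 167.535/497.742 = 0.3366 of the mass, i.e. 33.66%.

33.66 mass %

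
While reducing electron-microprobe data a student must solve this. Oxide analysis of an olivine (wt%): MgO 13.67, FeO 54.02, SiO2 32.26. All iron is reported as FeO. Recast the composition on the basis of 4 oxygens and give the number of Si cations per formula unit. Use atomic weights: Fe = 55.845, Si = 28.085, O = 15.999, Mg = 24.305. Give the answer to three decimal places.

13.67 wt% MgO ÷ 40.304 g/mol = 0.33917 mol, giving 0.33917 Mg and 0.33917 O.
54.02 wt% FeO ÷ 71.844 g/mol = 0.75191 mol, giving 0.75191 Fe and 0.75191 O.
32.26 wt% SiO2 ÷ 60.083 g/mol = 0.53692 mol, giving 0.53692 Si and 1.07384 O.
Oxygen sums to 2.16492; scaling by 4/2.16492 = 1.84764 puts the formula on 4 O.
Si: 0.53692 × 1.84764 = 0.992 atoms per formula unit.

0.992 Si apfu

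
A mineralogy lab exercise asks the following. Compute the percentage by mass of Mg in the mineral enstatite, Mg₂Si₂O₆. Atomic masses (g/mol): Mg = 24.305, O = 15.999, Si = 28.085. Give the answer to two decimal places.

24.21 wt%

Molar mass of Mg₂Si₂O₆: 2*24.305 + 2*28.085 + 6*15.999 = 200.774 g/mol.
Mass of Mg per formula unit: 2 × 24.305 = 48.610 g.
Weight fraction Mg = 48.610 / 200.774 = 0.2421.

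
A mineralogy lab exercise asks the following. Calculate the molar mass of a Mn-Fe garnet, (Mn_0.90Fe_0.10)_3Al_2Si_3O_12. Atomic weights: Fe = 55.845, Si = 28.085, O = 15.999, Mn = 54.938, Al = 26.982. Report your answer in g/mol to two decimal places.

Mn: 2.70 × 54.938 = 148.3326
Fe: 0.30 × 55.845 = 16.7535
Al: 2 × 26.982 = 53.9640
Si: 3 × 28.085 = 84.2550
O: 12 × 15.999 = 191.9880
Summing the contributions gives the formula mass.

495.29 g/mol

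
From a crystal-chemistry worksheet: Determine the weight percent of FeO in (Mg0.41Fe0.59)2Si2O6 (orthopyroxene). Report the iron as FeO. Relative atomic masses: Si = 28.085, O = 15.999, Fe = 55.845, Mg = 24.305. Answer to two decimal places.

M((Mg0.41Fe0.59)2Si2O6) = 237.991 g/mol; M(FeO) = 71.844 g/mol.
Moles FeO per formula unit = 1.18 Fe ÷ 1 = 1.1800.
FeO fraction = (1.1800 × 71.844) / 237.991 = 84.776/237.991 = 0.3562.

35.62 wt%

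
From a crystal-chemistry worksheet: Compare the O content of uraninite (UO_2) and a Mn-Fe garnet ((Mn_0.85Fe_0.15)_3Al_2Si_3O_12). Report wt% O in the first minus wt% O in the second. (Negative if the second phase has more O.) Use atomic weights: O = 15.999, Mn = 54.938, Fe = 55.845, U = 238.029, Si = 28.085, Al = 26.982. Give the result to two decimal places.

-26.90 percentage points

O in UO_2: molar mass 270.027 g/mol; 2×15.999 = 31.998 g → 11.85 wt%.
O in (Mn_0.85Fe_0.15)_3Al_2Si_3O_12: molar mass 495.429 g/mol; 12×15.999 = 191.988 g → 38.75 wt%.
Difference = 11.85 − 38.75 = -26.90 percentage points.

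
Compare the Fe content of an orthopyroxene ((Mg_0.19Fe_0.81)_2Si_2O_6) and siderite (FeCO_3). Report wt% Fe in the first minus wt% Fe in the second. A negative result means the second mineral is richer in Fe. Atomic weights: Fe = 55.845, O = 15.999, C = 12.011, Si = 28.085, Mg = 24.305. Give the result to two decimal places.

-12.28 percentage points

Fe in (Mg_0.19Fe_0.81)_2Si_2O_6: molar mass 251.869 g/mol; 1.62×55.845 = 90.469 g → 35.92 wt%.
Fe in FeCO_3: molar mass 115.853 g/mol; 1×55.845 = 55.845 g → 48.20 wt%.
Difference = 35.92 − 48.20 = -12.28 percentage points.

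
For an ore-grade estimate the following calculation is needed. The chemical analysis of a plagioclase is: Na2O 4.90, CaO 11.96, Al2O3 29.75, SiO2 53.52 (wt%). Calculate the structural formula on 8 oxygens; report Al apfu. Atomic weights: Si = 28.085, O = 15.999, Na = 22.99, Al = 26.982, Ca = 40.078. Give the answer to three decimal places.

1.583 Al apfu

Na2O (M=61.979): mol = 0.07906; Na = 0.15812, O = 0.07906.
CaO (M=56.077): mol = 0.21328; Ca = 0.21328, O = 0.21328.
Al2O3 (M=101.961): mol = 0.29178; Al = 0.58356, O = 0.87534.
SiO2 (M=60.083): mol = 0.89077; Si = 0.89077, O = 1.78154.
ΣO = 2.94922; factor = 8/ΣO = 2.71258.
Al apfu = 0.58356 × 2.71258 = 1.583.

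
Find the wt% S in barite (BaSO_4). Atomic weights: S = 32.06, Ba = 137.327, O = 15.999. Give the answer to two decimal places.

Formula mass = 1·137.327 + 1·32.06 + 4·15.999 = 233.383 g/mol, of which 32.060 g is S.
So S makes up 32.060/233.383 = 0.1374 of the mass, i.e. 13.74%.

13.74 mass %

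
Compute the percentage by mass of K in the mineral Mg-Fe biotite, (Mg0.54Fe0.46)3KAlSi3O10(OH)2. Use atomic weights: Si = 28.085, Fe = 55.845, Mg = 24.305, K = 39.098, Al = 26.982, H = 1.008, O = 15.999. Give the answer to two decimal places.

Formula mass = 1.62*24.305 + 1.38*55.845 + 1*39.098 + 1*26.982 + 3*28.085 + 12*15.999 + 2*1.008 = 460.779 g/mol, of which 39.098 g is K.
So K makes up 39.098/460.779 = 0.0849 of the mass, i.e. 8.49%.

8.49 mass %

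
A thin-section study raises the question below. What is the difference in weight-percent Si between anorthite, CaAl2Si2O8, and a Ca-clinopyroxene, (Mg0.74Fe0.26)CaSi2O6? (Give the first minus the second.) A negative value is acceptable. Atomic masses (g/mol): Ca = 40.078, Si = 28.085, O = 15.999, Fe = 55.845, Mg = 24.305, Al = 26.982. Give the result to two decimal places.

Si in CaAl2Si2O8: molar mass 278.204 g/mol; 2×28.085 = 56.170 g → 20.19 wt%.
Si in (Mg0.74Fe0.26)CaSi2O6: molar mass 224.747 g/mol; 2×28.085 = 56.170 g → 24.99 wt%.
Difference = 20.19 − 24.99 = -4.80 percentage points.

-4.80 percentage points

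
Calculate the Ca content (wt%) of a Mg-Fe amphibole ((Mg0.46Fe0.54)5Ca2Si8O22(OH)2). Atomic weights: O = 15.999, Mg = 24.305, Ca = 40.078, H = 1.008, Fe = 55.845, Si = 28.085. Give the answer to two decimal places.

M((Mg0.46Fe0.54)5Ca2Si8O22(OH)2) = 897.511 g/mol.
Ca contributes 2 × 40.078 = 80.156 g per mole.
80.156/897.511 = 0.0893 → 8.93%.

8.93 wt%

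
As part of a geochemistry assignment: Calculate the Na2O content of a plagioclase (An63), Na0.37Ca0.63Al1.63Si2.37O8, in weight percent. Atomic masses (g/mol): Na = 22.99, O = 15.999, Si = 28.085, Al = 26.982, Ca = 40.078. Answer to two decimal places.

4.21 wt%

M(Na0.37Ca0.63Al1.63Si2.37O8) = 272.290 g/mol; M(Na2O) = 61.979 g/mol.
Moles Na2O per formula unit = 0.37 Na ÷ 2 = 0.1850.
Na2O fraction = (0.1850 × 61.979) / 272.290 = 11.466/272.290 = 0.0421.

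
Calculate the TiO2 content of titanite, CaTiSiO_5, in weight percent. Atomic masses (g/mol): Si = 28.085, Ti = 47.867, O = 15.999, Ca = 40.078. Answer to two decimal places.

40.74 wt%

M(CaTiSiO_5) = 196.025 g/mol; M(TiO2) = 79.865 g/mol.
Moles TiO2 per formula unit = 1 Ti ÷ 1 = 1.0000.
TiO2 fraction = (1.0000 × 79.865) / 196.025 = 79.865/196.025 = 0.4074.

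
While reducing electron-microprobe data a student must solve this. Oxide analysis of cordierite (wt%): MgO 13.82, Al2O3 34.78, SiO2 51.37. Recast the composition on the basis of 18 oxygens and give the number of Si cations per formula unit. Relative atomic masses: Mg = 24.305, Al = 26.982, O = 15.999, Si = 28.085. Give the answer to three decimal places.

MgO (M=40.304): mol = 0.34289; Mg = 0.34289, O = 0.34289.
Al2O3 (M=101.961): mol = 0.34111; Al = 0.68222, O = 1.02333.
SiO2 (M=60.083): mol = 0.85498; Si = 0.85498, O = 1.70996.
ΣO = 3.07618; factor = 18/ΣO = 5.85141.
Si apfu = 0.85498 × 5.85141 = 5.003.

5.003 Si apfu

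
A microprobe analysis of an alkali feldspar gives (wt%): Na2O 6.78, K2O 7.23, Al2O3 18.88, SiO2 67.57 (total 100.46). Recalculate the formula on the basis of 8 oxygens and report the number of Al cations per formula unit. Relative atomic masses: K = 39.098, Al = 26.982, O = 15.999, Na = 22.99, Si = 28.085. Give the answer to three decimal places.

0.991 Al apfu

6.78 wt% Na2O ÷ 61.979 g/mol = 0.10939 mol, giving 0.21878 Na and 0.10939 O.
7.23 wt% K2O ÷ 94.195 g/mol = 0.07676 mol, giving 0.15352 K and 0.07676 O.
18.88 wt% Al2O3 ÷ 101.961 g/mol = 0.18517 mol, giving 0.37034 Al and 0.55551 O.
67.57 wt% SiO2 ÷ 60.083 g/mol = 1.12461 mol, giving 1.12461 Si and 2.24922 O.
Oxygen sums to 2.99088; scaling by 8/2.99088 = 2.67480 puts the formula on 8 O.
Al: 0.37034 × 2.67480 = 0.991 atoms per formula unit.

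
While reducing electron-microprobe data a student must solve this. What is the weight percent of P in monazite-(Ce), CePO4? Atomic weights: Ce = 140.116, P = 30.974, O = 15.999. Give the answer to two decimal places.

13.18 mass %

Molar mass of CePO4: 1×140.116 + 1×30.974 + 4×15.999 = 235.086 g/mol.
Mass of P per formula unit: 1 × 30.974 = 30.974 g.
Weight fraction P = 30.974 / 235.086 = 0.1318.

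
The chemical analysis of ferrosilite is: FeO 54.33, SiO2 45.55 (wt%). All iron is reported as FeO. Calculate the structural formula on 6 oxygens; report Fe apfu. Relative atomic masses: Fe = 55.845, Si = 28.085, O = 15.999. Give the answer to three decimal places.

FeO (M=71.844): mol = 0.75622; Fe = 0.75622, O = 0.75622.
SiO2 (M=60.083): mol = 0.75812; Si = 0.75812, O = 1.51624.
ΣO = 2.27246; factor = 6/ΣO = 2.64031.
Fe apfu = 0.75622 × 2.64031 = 1.997.

1.997 Fe apfu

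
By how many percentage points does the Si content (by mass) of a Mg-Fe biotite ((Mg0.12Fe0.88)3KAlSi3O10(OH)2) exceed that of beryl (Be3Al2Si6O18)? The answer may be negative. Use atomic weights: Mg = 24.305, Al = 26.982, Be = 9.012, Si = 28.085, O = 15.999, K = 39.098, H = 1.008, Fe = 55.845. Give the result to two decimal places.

Si in (Mg0.12Fe0.88)3KAlSi3O10(OH)2: molar mass 500.520 g/mol; 3×28.085 = 84.255 g → 16.83 wt%.
Si in Be3Al2Si6O18: molar mass 537.492 g/mol; 6×28.085 = 168.510 g → 31.35 wt%.
Difference = 16.83 − 31.35 = -14.52 percentage points.

-14.52 percentage points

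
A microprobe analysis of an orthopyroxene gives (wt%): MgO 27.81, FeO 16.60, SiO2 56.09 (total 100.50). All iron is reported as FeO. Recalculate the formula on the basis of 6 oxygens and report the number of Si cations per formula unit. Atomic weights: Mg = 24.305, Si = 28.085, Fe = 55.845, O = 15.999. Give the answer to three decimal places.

2.009 Si apfu

MgO (M=40.304): mol = 0.69001; Mg = 0.69001, O = 0.69001.
FeO (M=71.844): mol = 0.23106; Fe = 0.23106, O = 0.23106.
SiO2 (M=60.083): mol = 0.93354; Si = 0.93354, O = 1.86708.
ΣO = 2.78815; factor = 6/ΣO = 2.15196.
Si apfu = 0.93354 × 2.15196 = 2.009.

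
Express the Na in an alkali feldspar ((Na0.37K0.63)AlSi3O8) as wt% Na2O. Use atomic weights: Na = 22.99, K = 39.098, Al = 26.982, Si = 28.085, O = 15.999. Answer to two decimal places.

Molar mass of (Na0.37K0.63)AlSi3O8 = 0.37×22.99 + 0.63×39.098 + 1×26.982 + 3×28.085 + 8×15.999 = 272.367 g/mol.
Each formula unit contains 0.37 Na, equivalent to 0.37/2 = 0.1850 mol Na2O.
M(Na2O) = 2×22.99 + 1×15.999 = 61.979 g/mol.
Mass of Na2O per formula unit = 0.1850 × 61.979 = 11.466 g.
Na2O wt% = 11.466 / 272.367 × 100 = 4.21%.

4.21 wt%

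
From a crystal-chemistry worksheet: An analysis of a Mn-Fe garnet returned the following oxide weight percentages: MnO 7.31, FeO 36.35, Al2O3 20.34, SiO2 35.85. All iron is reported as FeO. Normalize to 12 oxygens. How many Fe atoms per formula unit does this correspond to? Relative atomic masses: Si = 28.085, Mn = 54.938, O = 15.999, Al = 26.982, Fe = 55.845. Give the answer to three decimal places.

2.529 Fe apfu

MnO (M=70.937): mol = 0.10305; Mn = 0.10305, O = 0.10305.
FeO (M=71.844): mol = 0.50596; Fe = 0.50596, O = 0.50596.
Al2O3 (M=101.961): mol = 0.19949; Al = 0.39898, O = 0.59847.
SiO2 (M=60.083): mol = 0.59667; Si = 0.59667, O = 1.19334.
ΣO = 2.40082; factor = 12/ΣO = 4.99829.
Fe apfu = 0.50596 × 4.99829 = 2.529.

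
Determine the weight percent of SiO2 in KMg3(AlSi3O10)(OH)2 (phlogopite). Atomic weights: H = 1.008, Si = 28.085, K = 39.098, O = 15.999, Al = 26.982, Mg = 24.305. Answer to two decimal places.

Molar mass of KMg3(AlSi3O10)(OH)2 = 1·39.098 + 3·24.305 + 1·26.982 + 3·28.085 + 12·15.999 + 2·1.008 = 417.254 g/mol.
Each formula unit contains 3 Si, equivalent to 3/1 = 3.0000 mol SiO2.
M(SiO2) = 1×28.085 + 2×15.999 = 60.083 g/mol.
Mass of SiO2 per formula unit = 3.0000 × 60.083 = 180.249 g.
SiO2 wt% = 180.249 / 417.254 × 100 = 43.20%.

43.20 wt%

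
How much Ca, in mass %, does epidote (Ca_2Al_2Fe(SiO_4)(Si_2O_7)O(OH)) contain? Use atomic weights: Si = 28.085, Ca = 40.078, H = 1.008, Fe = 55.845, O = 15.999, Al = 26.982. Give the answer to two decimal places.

16.59 mass %

Molar mass of Ca_2Al_2Fe(SiO_4)(Si_2O_7)O(OH): 2×40.078 + 2×26.982 + 1×55.845 + 3×28.085 + 13×15.999 + 1×1.008 = 483.215 g/mol.
Mass of Ca per formula unit: 2 × 40.078 = 80.156 g.
Weight fraction Ca = 80.156 / 483.215 = 0.1659.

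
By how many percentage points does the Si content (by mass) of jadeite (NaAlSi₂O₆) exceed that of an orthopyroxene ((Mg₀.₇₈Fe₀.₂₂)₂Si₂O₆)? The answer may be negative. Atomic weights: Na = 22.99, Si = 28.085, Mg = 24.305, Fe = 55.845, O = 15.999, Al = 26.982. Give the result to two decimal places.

M(NaAlSi₂O₆) = 202.136 g/mol, so wt% Si = 56.170/202.136 × 100 = 27.79%.
M((Mg₀.₇₈Fe₀.₂₂)₂Si₂O₆) = 214.652 g/mol, so wt% Si = 56.170/214.652 × 100 = 26.17%.
27.79 − 26.17 = 1.62 pp.

1.62 percentage points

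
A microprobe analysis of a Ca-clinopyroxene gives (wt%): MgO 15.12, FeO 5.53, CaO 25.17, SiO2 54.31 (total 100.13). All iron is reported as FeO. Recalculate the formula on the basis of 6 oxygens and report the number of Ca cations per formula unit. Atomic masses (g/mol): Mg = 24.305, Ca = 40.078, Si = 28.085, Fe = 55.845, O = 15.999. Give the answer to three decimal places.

MgO (M=40.304): mol = 0.37515; Mg = 0.37515, O = 0.37515.
FeO (M=71.844): mol = 0.07697; Fe = 0.07697, O = 0.07697.
CaO (M=56.077): mol = 0.44885; Ca = 0.44885, O = 0.44885.
SiO2 (M=60.083): mol = 0.90392; Si = 0.90392, O = 1.80784.
ΣO = 2.70881; factor = 6/ΣO = 2.21499.
Ca apfu = 0.44885 × 2.21499 = 0.994.

0.994 Ca apfu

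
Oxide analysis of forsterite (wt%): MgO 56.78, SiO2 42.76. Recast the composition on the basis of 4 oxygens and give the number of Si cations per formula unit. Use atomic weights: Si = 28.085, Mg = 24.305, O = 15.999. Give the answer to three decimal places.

1.005 Si apfu

56.78 wt% MgO ÷ 40.304 g/mol = 1.40879 mol, giving 1.40879 Mg and 1.40879 O.
42.76 wt% SiO2 ÷ 60.083 g/mol = 0.71168 mol, giving 0.71168 Si and 1.42336 O.
Oxygen sums to 2.83215; scaling by 4/2.83215 = 1.41235 puts the formula on 4 O.
Si: 0.71168 × 1.41235 = 1.005 atoms per formula unit.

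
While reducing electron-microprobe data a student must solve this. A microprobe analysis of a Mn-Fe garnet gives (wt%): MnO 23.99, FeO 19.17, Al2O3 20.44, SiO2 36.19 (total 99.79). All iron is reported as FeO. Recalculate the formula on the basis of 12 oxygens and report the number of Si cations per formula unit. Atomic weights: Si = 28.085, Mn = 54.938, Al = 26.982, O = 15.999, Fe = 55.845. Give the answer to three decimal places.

23.99 wt% MnO ÷ 70.937 g/mol = 0.33819 mol, giving 0.33819 Mn and 0.33819 O.
19.17 wt% FeO ÷ 71.844 g/mol = 0.26683 mol, giving 0.26683 Fe and 0.26683 O.
20.44 wt% Al2O3 ÷ 101.961 g/mol = 0.20047 mol, giving 0.40094 Al and 0.60141 O.
36.19 wt% SiO2 ÷ 60.083 g/mol = 0.60233 mol, giving 0.60233 Si and 1.20466 O.
Oxygen sums to 2.41109; scaling by 12/2.41109 = 4.97700 puts the formula on 12 O.
Si: 0.60233 × 4.97700 = 2.998 atoms per formula unit.

2.998 Si apfu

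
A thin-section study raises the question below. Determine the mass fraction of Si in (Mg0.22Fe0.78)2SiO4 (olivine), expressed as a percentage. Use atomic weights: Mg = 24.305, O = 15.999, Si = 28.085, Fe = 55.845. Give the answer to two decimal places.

14.79 wt%

Formula mass = 0.44×24.305 + 1.56×55.845 + 1×28.085 + 4×15.999 = 189.893 g/mol, of which 28.085 g is Si.
So Si makes up 28.085/189.893 = 0.1479 of the mass, i.e. 14.79%.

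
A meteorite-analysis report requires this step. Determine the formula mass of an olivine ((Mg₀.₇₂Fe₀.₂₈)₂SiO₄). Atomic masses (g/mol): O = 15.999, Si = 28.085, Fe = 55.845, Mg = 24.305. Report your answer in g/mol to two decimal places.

158.35 g/mol

M = 1.44*24.305 + 0.56*55.845 + 1*28.085 + 4*15.999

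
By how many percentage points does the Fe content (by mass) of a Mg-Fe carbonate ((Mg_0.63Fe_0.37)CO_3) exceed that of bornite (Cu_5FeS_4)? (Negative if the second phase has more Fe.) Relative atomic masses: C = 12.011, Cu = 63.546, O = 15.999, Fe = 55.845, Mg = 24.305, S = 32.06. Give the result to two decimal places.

M((Mg_0.63Fe_0.37)CO_3) = 95.983 g/mol, so wt% Fe = 20.663/95.983 × 100 = 21.53%.
M(Cu_5FeS_4) = 501.815 g/mol, so wt% Fe = 55.845/501.815 × 100 = 11.13%.
21.53 − 11.13 = 10.40 pp.

10.40 percentage points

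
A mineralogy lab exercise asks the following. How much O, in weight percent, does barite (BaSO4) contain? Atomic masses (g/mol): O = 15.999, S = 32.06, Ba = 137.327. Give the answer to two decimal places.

Molar mass of BaSO4: 1·137.327 + 1·32.06 + 4·15.999 = 233.383 g/mol.
Mass of O per formula unit: 4 × 15.999 = 63.996 g.
Weight fraction O = 63.996 / 233.383 = 0.2742.

27.42 weight percent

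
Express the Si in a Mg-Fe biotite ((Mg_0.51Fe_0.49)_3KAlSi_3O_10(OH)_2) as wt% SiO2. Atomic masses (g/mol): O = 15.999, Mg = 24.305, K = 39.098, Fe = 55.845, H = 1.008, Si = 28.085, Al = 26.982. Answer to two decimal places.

38.88 wt%

M((Mg_0.51Fe_0.49)_3KAlSi_3O_10(OH)_2) = 463.618 g/mol; M(SiO2) = 60.083 g/mol.
Moles SiO2 per formula unit = 3 Si ÷ 1 = 3.0000.
SiO2 fraction = (3.0000 × 60.083) / 463.618 = 180.249/463.618 = 0.3888.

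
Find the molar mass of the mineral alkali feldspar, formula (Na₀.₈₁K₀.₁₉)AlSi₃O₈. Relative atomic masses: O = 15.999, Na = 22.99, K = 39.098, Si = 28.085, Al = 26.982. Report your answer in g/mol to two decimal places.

265.28 g/mol

The formula mass is the sum 0.81*22.99 + 0.19*39.098 + 1*26.982 + 3*28.085 + 8*15.999.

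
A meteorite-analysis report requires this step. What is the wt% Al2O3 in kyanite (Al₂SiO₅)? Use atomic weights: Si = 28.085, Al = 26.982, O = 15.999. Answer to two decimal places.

62.92 wt%

Molar mass of Al₂SiO₅ = 2·26.982 + 1·28.085 + 5·15.999 = 162.044 g/mol.
Each formula unit contains 2 Al, equivalent to 2/2 = 1.0000 mol Al2O3.
M(Al2O3) = 2×26.982 + 3×15.999 = 101.961 g/mol.
Mass of Al2O3 per formula unit = 1.0000 × 101.961 = 101.961 g.
Al2O3 wt% = 101.961 / 162.044 × 100 = 62.92%.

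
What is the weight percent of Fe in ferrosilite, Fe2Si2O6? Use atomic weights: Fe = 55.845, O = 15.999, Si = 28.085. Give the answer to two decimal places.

M(Fe2Si2O6) = 263.854 g/mol.
Fe contributes 2 × 55.845 = 111.690 g per mole.
111.690/263.854 = 0.4233 → 42.33%.

42.33 wt%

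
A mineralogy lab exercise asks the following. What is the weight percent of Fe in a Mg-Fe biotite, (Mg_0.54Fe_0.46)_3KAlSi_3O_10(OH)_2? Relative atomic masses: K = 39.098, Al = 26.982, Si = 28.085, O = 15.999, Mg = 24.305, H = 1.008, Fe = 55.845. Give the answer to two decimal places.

Formula mass = 1.62·24.305 + 1.38·55.845 + 1·39.098 + 1·26.982 + 3·28.085 + 12·15.999 + 2·1.008 = 460.779 g/mol, of which 77.066 g is Fe.
So Fe makes up 77.066/460.779 = 0.1673 of the mass, i.e. 16.73%.

16.73 weight percent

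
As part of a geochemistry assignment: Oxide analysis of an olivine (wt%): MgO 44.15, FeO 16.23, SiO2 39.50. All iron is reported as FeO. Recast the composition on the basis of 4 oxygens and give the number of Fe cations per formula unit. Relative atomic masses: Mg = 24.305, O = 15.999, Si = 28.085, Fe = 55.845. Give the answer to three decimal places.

0.343 Fe apfu

44.15 wt% MgO ÷ 40.304 g/mol = 1.09542 mol, giving 1.09542 Mg and 1.09542 O.
16.23 wt% FeO ÷ 71.844 g/mol = 0.22591 mol, giving 0.22591 Fe and 0.22591 O.
39.50 wt% SiO2 ÷ 60.083 g/mol = 0.65742 mol, giving 0.65742 Si and 1.31484 O.
Oxygen sums to 2.63617; scaling by 4/2.63617 = 1.51735 puts the formula on 4 O.
Fe: 0.22591 × 1.51735 = 0.343 atoms per formula unit.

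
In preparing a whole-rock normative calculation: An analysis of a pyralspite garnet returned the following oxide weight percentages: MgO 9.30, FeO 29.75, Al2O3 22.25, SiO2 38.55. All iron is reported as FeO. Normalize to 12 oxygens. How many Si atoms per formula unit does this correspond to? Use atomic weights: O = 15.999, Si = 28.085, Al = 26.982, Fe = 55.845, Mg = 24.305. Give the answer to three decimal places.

MgO (M=40.304): mol = 0.23075; Mg = 0.23075, O = 0.23075.
FeO (M=71.844): mol = 0.41409; Fe = 0.41409, O = 0.41409.
Al2O3 (M=101.961): mol = 0.21822; Al = 0.43644, O = 0.65466.
SiO2 (M=60.083): mol = 0.64161; Si = 0.64161, O = 1.28322.
ΣO = 2.58272; factor = 12/ΣO = 4.64626.
Si apfu = 0.64161 × 4.64626 = 2.981.

2.981 Si apfu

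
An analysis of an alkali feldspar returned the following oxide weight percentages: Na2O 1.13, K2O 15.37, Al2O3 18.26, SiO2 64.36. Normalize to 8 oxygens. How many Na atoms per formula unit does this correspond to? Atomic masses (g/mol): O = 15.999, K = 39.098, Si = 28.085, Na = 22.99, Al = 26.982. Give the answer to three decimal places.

0.102 Na apfu

Na2O (M=61.979): mol = 0.01823; Na = 0.03646, O = 0.01823.
K2O (M=94.195): mol = 0.16317; K = 0.32634, O = 0.16317.
Al2O3 (M=101.961): mol = 0.17909; Al = 0.35818, O = 0.53727.
SiO2 (M=60.083): mol = 1.07118; Si = 1.07118, O = 2.14236.
ΣO = 2.86103; factor = 8/ΣO = 2.79620.
Na apfu = 0.03646 × 2.79620 = 0.102.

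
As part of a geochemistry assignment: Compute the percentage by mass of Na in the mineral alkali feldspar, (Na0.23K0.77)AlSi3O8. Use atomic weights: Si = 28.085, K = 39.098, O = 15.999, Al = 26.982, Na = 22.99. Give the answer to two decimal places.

Formula mass = 0.23*22.99 + 0.77*39.098 + 1*26.982 + 3*28.085 + 8*15.999 = 274.622 g/mol, of which 5.288 g is Na.
So Na makes up 5.288/274.622 = 0.0193 of the mass, i.e. 1.93%.

1.93 wt%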